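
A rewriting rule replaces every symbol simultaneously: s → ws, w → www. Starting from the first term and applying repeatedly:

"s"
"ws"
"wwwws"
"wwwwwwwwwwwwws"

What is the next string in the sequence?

Applying the rule to each of the 14 symbols of wwwwwwwwwwwwws gives the pieces www www www www www www www www www www www www www ws, which concatenate to the answer.

wwwwwwwwwwwwwwwwwwwwwwwwwwwwwwwwwwwwwwwws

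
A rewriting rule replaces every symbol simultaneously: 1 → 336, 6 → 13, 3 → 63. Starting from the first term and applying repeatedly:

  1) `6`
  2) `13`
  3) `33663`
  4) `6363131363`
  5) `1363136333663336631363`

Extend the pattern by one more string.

33663136333663136363631313636363131363336631363

Replace each of the 22 characters of 1363136333663336631363 in place — 336 63 13 63 336 63 13 63 63 63 13 13 63 63 63 13 13 63 336 63 13 63 — and concatenate.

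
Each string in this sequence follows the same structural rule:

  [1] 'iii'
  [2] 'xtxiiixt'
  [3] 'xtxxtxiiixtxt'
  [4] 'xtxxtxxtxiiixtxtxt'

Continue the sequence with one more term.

Every step adds xtx to the front and xt to the end of the previous string.
So the next term is xtx·xtxxtxxtxiiixtxtxt·xt.

xtxxtxxtxxtxiiixtxtxtxt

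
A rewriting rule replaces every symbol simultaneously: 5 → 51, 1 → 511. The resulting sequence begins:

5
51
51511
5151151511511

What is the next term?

Rewriting the 13 symbols of 5151151511511 one by one yields 51 511 51 511 511 51 511 51 511 511 51 511 511; concatenated:

5151151511511515115151151151511511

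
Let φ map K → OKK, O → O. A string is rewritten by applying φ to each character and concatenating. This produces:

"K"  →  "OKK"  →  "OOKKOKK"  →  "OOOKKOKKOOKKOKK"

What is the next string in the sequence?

φ(OOOKKOKKOOKKOKK) expands symbol-by-symbol to O O O OKK OKK O OKK OKK O O OKK OKK O OKK OKK; joining the 15 pieces gives the next term.

OOOOKKOKKOOKKOKKOOOKKOKKOOKKOKK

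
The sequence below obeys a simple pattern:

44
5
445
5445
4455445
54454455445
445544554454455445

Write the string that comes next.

54454455445445544554454455445

This is a Fibonacci-style word recurrence s(k) = s(k−2)·s(k−1): e.g. 44·5 = 445.
Continuing: 54454455445 · 445544554454455445 gives term 8.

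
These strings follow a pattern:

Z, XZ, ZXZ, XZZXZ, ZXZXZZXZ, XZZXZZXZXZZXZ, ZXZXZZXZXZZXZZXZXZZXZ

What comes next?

XZZXZZXZXZZXZZXZXZZXZXZZXZZXZXZZXZ

Each term (from the third on) is the two preceding terms concatenated in order: term 3 = Z·XZ = ZXZ.
The next term joins XZZXZZXZXZZXZ and ZXZXZZXZXZZXZZXZXZZXZ.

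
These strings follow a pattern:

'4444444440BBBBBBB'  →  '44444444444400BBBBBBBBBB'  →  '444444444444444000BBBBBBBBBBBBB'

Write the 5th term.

44444444444444444444400000BBBBBBBBBBBBBBBBBBB

Each string has the form 4^{3n} 0^{n-2} B^{3n-2}, where the shown terms are n = 3, 4, 5.
For term 5, n = 7, so the run lengths are 21, 5, 19.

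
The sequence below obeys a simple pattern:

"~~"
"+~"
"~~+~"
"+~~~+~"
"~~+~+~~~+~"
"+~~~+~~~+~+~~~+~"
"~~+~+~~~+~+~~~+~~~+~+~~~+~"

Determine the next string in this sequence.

From term 3 onward, concatenate the second-to-last term with the last: ~~·+~ = ~~+~, +~·~~+~ = +~~~+~, …
So term 8 is +~~~+~~~+~+~~~+~·~~+~+~~~+~+~~~+~~~+~+~~~+~.

+~~~+~~~+~+~~~+~~~+~+~~~+~+~~~+~~~+~+~~~+~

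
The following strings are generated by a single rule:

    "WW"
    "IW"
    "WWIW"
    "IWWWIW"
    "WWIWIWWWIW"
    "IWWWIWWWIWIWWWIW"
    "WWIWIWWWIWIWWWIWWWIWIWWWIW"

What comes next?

This is a Fibonacci-style word recurrence s(k) = s(k−2)·s(k−1): e.g. WW·IW = WWIW.
Continuing: IWWWIWWWIWIWWWIW · WWIWIWWWIWIWWWIWWWIWIWWWIW gives term 8.

IWWWIWWWIWIWWWIWWWIWIWWWIWIWWWIWWWIWIWWWIW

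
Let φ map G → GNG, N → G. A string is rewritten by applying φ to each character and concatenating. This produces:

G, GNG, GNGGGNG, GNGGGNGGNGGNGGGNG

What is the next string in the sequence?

Rewriting the 17 symbols of GNGGGNGGNGGNGGGNG one by one yields GNG G GNG GNG GNG G GNG GNG G GNG GNG G GNG GNG GNG G GNG; concatenated:

GNGGGNGGNGGNGGGNGGNGGGNGGNGGGNGGNGGNGGGNG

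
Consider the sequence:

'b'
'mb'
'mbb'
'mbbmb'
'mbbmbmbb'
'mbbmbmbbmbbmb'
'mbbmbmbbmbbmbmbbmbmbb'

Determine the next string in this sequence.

Each term (from the third on) is the previous term followed by the one before it: term 3 = mb·b = mbb.
The next term joins mbbmbmbbmbbmbmbbmbmbb and mbbmbmbbmbbmb.

mbbmbmbbmbbmbmbbmbmbbmbbmbmbbmbbmb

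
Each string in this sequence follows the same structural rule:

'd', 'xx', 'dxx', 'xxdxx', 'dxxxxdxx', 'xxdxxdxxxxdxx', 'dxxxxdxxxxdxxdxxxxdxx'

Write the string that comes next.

From term 3 onward, concatenate the second-to-last term with the last: d·xx = dxx, xx·dxx = xxdxx, …
The next term joins xxdxxdxxxxdxx and dxxxxdxxxxdxxdxxxxdxx.

xxdxxdxxxxdxxdxxxxdxxxxdxxdxxxxdxx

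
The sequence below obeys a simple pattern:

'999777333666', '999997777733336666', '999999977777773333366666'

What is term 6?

The n-th term is 2n-1 9's then 2n-1 7's then n+1 3's then n+1 6's, where the shown terms are n = 2, 3, 4.
For term 6, n = 7, so the run lengths are 13, 13, 8, 8.

999999999999977777777777773333333366666666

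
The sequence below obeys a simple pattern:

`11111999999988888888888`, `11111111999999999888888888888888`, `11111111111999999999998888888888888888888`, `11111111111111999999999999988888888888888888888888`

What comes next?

11111111111111111999999999999999888888888888888888888888888

Each string has the form 1^{3n-1} 9^{2n+3} 8^{4n+3}, where the shown terms are n = 2, 3, 4, 5.
For the next term, n = 6, so the run lengths are 17, 15, 27.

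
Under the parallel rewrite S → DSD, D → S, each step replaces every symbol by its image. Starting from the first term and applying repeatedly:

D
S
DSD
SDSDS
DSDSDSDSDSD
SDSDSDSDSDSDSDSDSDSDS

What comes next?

Rewriting the 21 symbols of SDSDSDSDSDSDSDSDSDSDS one by one yields DSD S DSD S DSD S DSD S DSD S DSD S DSD S DSD S DSD S DSD S DSD; concatenated:

DSDSDSDSDSDSDSDSDSDSDSDSDSDSDSDSDSDSDSDSDSD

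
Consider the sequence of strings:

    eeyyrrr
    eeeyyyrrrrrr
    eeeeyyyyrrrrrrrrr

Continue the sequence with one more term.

Reading off run lengths: e runs 2, 3, 4; y runs 2, 3, 4; r runs 3, 6, 9 — each is linear in n (n = 1, 2, …).
For the next term, n = 4, so the run lengths are 5, 5, 12.

eeeeeyyyyyrrrrrrrrrrrr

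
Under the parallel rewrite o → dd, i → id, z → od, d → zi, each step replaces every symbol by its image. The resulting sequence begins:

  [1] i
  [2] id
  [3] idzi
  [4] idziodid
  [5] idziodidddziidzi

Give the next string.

Applying the rule to each of the 16 symbols of idziodidddziidzi gives the pieces id zi od id dd zi id zi zi zi od id id zi od id, which concatenate to the answer.

idziodidddziidziziziodididziodid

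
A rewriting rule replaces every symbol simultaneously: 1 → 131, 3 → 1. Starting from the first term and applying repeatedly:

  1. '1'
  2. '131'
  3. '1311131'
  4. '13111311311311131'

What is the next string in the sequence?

Rewriting the 17 symbols of 13111311311311131 one by one yields 131 1 131 131 131 1 131 131 1 131 131 1 131 131 131 1 131; concatenated:

13111311311311131131113113111311311311131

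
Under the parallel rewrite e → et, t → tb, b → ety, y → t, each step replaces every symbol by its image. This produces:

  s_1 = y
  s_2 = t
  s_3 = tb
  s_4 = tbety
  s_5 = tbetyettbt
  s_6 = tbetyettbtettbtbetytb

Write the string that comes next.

Applying the rule to each of the 21 symbols of tbetyettbtettbtbetytb gives the pieces tb ety et tb t et tb tb ety tb et tb tb ety tb ety et tb t tb ety, which concatenate to the answer.

tbetyettbtettbtbetytbettbtbetytbetyettbttbety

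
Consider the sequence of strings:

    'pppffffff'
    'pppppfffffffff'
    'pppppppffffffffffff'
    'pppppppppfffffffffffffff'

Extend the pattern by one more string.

pppppppppppffffffffffffffffff

Term n consists of 2n-1 p's, followed by 3n f's, where the shown terms are n = 2, 3, 4, 5.
For the next term, n = 6, so the run lengths are 11, 18.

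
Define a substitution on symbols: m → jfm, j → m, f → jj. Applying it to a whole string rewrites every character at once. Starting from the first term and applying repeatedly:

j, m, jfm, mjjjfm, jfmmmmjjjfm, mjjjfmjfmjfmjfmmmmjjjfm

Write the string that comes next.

φ(mjjjfmjfmjfmjfmmmmjjjfm) expands symbol-by-symbol to jfm m m m jj jfm m jj jfm m jj jfm m jj jfm jfm jfm jfm m m m jj jfm; joining the 23 pieces gives the next term.

jfmmmmjjjfmmjjjfmmjjjfmmjjjfmjfmjfmjfmmmmjjjfm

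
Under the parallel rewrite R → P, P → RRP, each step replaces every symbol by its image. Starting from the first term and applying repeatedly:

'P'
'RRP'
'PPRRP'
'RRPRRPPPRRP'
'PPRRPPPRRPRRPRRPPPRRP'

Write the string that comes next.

Rewriting the 21 symbols of PPRRPPPRRPRRPRRPPPRRP one by one yields RRP RRP P P RRP RRP RRP P P RRP P P RRP P P RRP RRP RRP P P RRP; concatenated:

RRPRRPPPRRPRRPRRPPPRRPPPRRPPPRRPRRPRRPPPRRP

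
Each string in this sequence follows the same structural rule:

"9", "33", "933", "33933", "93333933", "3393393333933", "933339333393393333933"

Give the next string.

Each term (from the third on) is the two preceding terms concatenated in order: term 3 = 9·33 = 933.
The next term joins 3393393333933 and 933339333393393333933.

3393393333933933339333393393333933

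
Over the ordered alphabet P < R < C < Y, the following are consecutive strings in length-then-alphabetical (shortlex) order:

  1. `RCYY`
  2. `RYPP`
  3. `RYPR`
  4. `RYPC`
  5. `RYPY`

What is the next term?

RYRP

Find the rightmost character of RYPY below Y, bump it to the next letter, and reset everything to its right to P.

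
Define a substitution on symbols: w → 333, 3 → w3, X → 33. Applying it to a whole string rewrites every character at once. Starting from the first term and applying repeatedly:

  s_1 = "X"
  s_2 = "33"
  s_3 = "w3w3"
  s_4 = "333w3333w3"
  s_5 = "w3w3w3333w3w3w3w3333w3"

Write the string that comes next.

Applying the rule to each of the 22 symbols of w3w3w3333w3w3w3w3333w3 gives the pieces 333 w3 333 w3 333 w3 w3 w3 w3 333 w3 333 w3 333 w3 333 w3 w3 w3 w3 333 w3, which concatenate to the answer.

333w3333w3333w3w3w3w3333w3333w3333w3333w3w3w3w3333w3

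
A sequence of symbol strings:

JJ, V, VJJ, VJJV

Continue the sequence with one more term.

This is a Fibonacci-style word recurrence s(k) = s(k−1)·s(k−2): e.g. V·JJ = VJJ.
So term 5 is VJJV·VJJ.

VJJVVJJ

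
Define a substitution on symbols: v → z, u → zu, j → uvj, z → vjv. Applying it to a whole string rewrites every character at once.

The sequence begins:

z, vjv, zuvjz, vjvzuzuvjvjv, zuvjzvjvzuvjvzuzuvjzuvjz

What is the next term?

Rewriting the 24 symbols of zuvjzvjvzuvjvzuzuvjzuvjz one by one yields vjv zu z uvj vjv z uvj z vjv zu z uvj z vjv zu vjv zu z uvj vjv zu z uvj vjv; concatenated:

vjvzuzuvjvjvzuvjzvjvzuzuvjzvjvzuvjvzuzuvjvjvzuzuvjvjv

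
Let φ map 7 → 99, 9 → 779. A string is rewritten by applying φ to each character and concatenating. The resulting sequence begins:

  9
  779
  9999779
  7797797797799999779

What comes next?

Applying the rule to each of the 19 symbols of 7797797797799999779 gives the pieces 99 99 779 99 99 779 99 99 779 99 99 779 779 779 779 779 99 99 779, which concatenate to the answer.

99997799999779999977999997797797797797799999779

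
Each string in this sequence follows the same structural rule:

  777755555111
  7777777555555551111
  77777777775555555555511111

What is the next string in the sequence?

Each string has the form 7^{3n+1} 5^{3n+2} 1^{n+2} (n = 1, 2, …).
Setting n = 4 gives 13, 14, 6 characters in each block.

777777777777755555555555555111111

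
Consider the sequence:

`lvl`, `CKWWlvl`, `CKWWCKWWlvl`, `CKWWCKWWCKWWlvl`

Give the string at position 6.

Every step adds CKWW at the front: s(k+1) = CKWW·s(k).
From CKWWCKWWCKWWlvl, 2 further steps: CKWWCKWWCKWWlvl → CKWWCKWWCKWWCKWWlvl → (answer).

CKWWCKWWCKWWCKWWCKWWlvl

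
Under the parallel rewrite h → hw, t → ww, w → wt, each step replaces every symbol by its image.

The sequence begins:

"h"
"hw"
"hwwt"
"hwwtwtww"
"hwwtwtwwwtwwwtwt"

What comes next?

Rewriting the 16 symbols of hwwtwtwwwtwwwtwt one by one yields hw wt wt ww wt ww wt wt wt ww wt wt wt ww wt ww; concatenated:

hwwtwtwwwtwwwtwtwtwwwtwtwtwwwtww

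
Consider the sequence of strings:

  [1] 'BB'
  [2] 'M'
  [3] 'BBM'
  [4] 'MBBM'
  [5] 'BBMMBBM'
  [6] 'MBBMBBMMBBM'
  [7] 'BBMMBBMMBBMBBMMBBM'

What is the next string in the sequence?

MBBMBBMMBBMBBMMBBMMBBMBBMMBBM

From term 3 onward, concatenate the second-to-last term with the last: BB·M = BBM, M·BBM = MBBM, …
The next term joins MBBMBBMMBBM and BBMMBBMMBBMBBMMBBM.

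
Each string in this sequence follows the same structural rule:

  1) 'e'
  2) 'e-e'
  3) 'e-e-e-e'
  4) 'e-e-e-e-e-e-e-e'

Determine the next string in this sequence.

e-e-e-e-e-e-e-e-e-e-e-e-e-e-e-e

Each string is two copies of the previous one joined by '-'.
One more doubling of e-e-e-e-e-e-e-e gives the answer.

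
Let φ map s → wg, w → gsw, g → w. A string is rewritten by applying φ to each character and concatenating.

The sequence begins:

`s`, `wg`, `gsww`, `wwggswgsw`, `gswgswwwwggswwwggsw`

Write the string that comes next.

Applying the rule to each of the 19 symbols of gswgswwwwggswwwggsw gives the pieces w wg gsw w wg gsw gsw gsw gsw w w wg gsw gsw gsw w w wg gsw, which concatenate to the answer.

wwggswwwggswgswgswgswwwwggswgswgswwwwggsw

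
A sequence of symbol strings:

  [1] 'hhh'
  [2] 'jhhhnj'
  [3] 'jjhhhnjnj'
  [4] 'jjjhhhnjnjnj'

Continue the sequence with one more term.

Every step adds j to the front and nj to the end of the previous string.
One more step from jjjhhhnjnjnj gives the answer.

jjjjhhhnjnjnjnj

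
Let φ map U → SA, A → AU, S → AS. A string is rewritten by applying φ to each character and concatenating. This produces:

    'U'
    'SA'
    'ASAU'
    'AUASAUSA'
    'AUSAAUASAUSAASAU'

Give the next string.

AUSAASAUAUSAAUASAUSAASAUAUASAUSA

φ(AUSAAUASAUSAASAU) expands symbol-by-symbol to AU SA AS AU AU SA AU AS AU SA AS AU AU AS AU SA; joining the 16 pieces gives the next term.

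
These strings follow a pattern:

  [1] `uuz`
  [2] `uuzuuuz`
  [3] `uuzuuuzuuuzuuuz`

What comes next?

uuzuuuzuuuzuuuzuuuzuuuzuuuzuuuz

Each string is two copies of the previous one joined by 'u'.
One more doubling of uuzuuuzuuuzuuuz gives the answer.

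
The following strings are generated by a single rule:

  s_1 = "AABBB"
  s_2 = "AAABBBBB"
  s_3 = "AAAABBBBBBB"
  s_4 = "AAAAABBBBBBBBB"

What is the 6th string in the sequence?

AAAAAAABBBBBBBBBBBBB

The n-th term is n+1 A's then 2n+1 B's (n = 1, 2, …).
At n = 6 the blocks have lengths 7, 13.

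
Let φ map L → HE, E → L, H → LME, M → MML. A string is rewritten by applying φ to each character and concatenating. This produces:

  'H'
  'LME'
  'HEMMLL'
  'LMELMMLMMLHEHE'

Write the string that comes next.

Rewriting the 14 symbols of LMELMMLMMLHEHE one by one yields HE MML L HE MML MML HE MML MML HE LME L LME L; concatenated:

HEMMLLHEMMLMMLHEMMLMMLHELMELLMEL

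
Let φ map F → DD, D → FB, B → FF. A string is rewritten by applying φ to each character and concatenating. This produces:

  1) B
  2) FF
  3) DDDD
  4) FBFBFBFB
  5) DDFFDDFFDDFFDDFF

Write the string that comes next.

Replace each of the 16 characters of DDFFDDFFDDFFDDFF in place — FB FB DD DD FB FB DD DD FB FB DD DD FB FB DD DD — and concatenate.

FBFBDDDDFBFBDDDDFBFBDDDDFBFBDDDD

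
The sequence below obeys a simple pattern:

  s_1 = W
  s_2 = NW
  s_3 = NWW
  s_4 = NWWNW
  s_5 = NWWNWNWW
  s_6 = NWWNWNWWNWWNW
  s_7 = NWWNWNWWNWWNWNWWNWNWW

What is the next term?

This is a Fibonacci-style word recurrence s(k) = s(k−1)·s(k−2): e.g. NW·W = NWW.
So term 8 is NWWNWNWWNWWNWNWWNWNWW·NWWNWNWWNWWNW.

NWWNWNWWNWWNWNWWNWNWWNWWNWNWWNWWNW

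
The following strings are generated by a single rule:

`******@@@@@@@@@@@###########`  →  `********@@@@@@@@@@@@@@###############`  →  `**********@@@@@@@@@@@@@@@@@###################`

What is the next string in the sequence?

The n-th term is 2n *'s then 3n+2 @'s then 4n-1 #'s, where the shown terms are n = 3, 4, 5.
At n = 6 the blocks have lengths 12, 20, 23.

************@@@@@@@@@@@@@@@@@@@@#######################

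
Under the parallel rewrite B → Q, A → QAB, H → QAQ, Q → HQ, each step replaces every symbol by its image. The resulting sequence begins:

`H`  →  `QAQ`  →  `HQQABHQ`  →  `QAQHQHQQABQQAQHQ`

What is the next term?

Rewriting the 16 symbols of QAQHQHQQABQQAQHQ one by one yields HQ QAB HQ QAQ HQ QAQ HQ HQ QAB Q HQ HQ QAB HQ QAQ HQ; concatenated:

HQQABHQQAQHQQAQHQHQQABQHQHQQABHQQAQHQ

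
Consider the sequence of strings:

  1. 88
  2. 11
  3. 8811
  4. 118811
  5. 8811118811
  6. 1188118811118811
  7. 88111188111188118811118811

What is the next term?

Each term (from the third on) is the two preceding terms concatenated in order: term 3 = 88·11 = 8811.
Continuing: 1188118811118811 · 88111188111188118811118811 gives term 8.

118811881111881188111188111188118811118811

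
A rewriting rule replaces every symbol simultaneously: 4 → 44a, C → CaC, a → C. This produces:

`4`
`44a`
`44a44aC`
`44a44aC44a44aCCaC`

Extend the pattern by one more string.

Rewriting the 17 symbols of 44a44aC44a44aCCaC one by one yields 44a 44a C 44a 44a C CaC 44a 44a C 44a 44a C CaC CaC C CaC; concatenated:

44a44aC44a44aCCaC44a44aC44a44aCCaCCaCCCaC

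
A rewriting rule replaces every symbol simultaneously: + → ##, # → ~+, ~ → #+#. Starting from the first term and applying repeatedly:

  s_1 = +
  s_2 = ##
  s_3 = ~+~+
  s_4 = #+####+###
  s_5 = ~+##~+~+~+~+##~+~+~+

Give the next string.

#+###~+~+#+####+####+####+###~+~+#+####+####+###

Applying the rule to each of the 20 symbols of ~+##~+~+~+~+##~+~+~+ gives the pieces #+# ## ~+ ~+ #+# ## #+# ## #+# ## #+# ## ~+ ~+ #+# ## #+# ## #+# ##, which concatenate to the answer.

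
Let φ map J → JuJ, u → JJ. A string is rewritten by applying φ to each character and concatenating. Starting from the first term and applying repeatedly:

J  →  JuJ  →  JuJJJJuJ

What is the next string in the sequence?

Rewriting each symbol of JuJJJJuJ: J→JuJ, u→JJ, J→JuJ, J→JuJ, J→JuJ, J→JuJ, u→JJ, J→JuJ, which concatenates to JuJ JJ JuJ JuJ JuJ JuJ JJ JuJ.

JuJJJJuJJuJJuJJuJJJJuJ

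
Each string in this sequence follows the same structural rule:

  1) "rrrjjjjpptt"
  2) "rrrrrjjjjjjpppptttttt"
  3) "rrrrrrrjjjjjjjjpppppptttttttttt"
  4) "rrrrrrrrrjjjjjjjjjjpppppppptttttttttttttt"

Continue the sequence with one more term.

Each string has the form r^{2n+1} j^{2n+2} p^{2n} t^{4n-2} (n = 1, 2, …).
Setting n = 5 gives 11, 12, 10, 18 characters in each block.

rrrrrrrrrrrjjjjjjjjjjjjpppppppppptttttttttttttttttt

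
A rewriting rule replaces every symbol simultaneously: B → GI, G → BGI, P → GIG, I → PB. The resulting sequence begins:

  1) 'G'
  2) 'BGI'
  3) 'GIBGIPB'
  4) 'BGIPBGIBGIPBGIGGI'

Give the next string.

Replace each of the 17 characters of BGIPBGIBGIPBGIGGI in place — GI BGI PB GIG GI BGI PB GI BGI PB GIG GI BGI PB BGI BGI PB — and concatenate.

GIBGIPBGIGGIBGIPBGIBGIPBGIGGIBGIPBBGIBGIPB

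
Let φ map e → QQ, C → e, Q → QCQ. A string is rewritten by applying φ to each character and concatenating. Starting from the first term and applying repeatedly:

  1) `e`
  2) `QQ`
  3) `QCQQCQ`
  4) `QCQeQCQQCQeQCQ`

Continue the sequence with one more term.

Rewriting the 14 symbols of QCQeQCQQCQeQCQ one by one yields QCQ e QCQ QQ QCQ e QCQ QCQ e QCQ QQ QCQ e QCQ; concatenated:

QCQeQCQQQQCQeQCQQCQeQCQQQQCQeQCQ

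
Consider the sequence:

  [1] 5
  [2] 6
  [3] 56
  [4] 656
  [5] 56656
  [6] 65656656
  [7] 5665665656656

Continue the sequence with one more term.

656566565665665656656

From term 3 onward, concatenate the second-to-last term with the last: 5·6 = 56, 6·56 = 656, …
Continuing: 65656656 · 5665665656656 gives term 8.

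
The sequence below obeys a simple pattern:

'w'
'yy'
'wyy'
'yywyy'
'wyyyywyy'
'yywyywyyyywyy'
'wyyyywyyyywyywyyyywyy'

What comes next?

This is a Fibonacci-style word recurrence s(k) = s(k−2)·s(k−1): e.g. w·yy = wyy.
The next term joins yywyywyyyywyy and wyyyywyyyywyywyyyywyy.

yywyywyyyywyywyyyywyyyywyywyyyywyy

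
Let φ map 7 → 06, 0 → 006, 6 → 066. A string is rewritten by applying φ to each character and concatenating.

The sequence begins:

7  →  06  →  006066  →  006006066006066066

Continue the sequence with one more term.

φ(006006066006066066) expands symbol-by-symbol to 006 006 066 006 006 066 006 066 066 006 006 066 006 066 066 006 066 066; joining the 18 pieces gives the next term.

006006066006006066006066066006006066006066066006066066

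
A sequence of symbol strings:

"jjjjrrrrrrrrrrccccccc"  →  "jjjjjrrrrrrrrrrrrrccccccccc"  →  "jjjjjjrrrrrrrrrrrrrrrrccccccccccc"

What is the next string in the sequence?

jjjjjjjrrrrrrrrrrrrrrrrrrrccccccccccccc

The n-th term is n+1 j's then 3n+1 r's then 2n+1 c's, where the shown terms are n = 3, 4, 5.
At n = 6 the blocks have lengths 7, 19, 13.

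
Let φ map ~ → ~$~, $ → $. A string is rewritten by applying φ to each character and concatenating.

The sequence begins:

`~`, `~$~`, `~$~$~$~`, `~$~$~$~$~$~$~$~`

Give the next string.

~$~$~$~$~$~$~$~$~$~$~$~$~$~$~$~

Applying the rule to each of the 15 symbols of ~$~$~$~$~$~$~$~ gives the pieces ~$~ $ ~$~ $ ~$~ $ ~$~ $ ~$~ $ ~$~ $ ~$~ $ ~$~, which concatenate to the answer.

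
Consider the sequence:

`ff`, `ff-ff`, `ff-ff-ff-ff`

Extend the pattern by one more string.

Each string is two copies of the previous one joined by '-'.
Doubling ff-ff-ff-ff with '-' between the halves:

ff-ff-ff-ff-ff-ff-ff-ff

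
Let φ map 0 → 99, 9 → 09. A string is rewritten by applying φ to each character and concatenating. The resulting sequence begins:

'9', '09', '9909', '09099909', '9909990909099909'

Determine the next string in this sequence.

Replace each of the 16 characters of 9909990909099909 in place — 09 09 99 09 09 09 99 09 99 09 99 09 09 09 99 09 — and concatenate.

09099909090999099909990909099909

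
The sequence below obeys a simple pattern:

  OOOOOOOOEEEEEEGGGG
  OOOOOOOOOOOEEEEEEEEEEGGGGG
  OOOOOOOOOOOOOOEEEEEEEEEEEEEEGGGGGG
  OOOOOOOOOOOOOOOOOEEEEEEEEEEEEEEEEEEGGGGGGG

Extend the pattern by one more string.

The n-th term is 3n+2 O's then 4n-2 E's then n+2 G's, where the shown terms are n = 2, 3, 4, 5.
At n = 6 the blocks have lengths 20, 22, 8.

OOOOOOOOOOOOOOOOOOOOEEEEEEEEEEEEEEEEEEEEEEGGGGGGGG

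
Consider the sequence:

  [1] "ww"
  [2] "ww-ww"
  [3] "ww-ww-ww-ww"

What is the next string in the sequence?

Each string is two copies of the previous one joined by '-'.
Doubling ww-ww-ww-ww with '-' between the halves:

ww-ww-ww-ww-ww-ww-ww-ww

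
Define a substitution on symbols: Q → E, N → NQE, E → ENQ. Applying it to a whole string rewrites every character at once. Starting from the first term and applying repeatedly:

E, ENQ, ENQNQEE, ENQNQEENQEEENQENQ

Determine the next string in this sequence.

Applying the rule to each of the 17 symbols of ENQNQEENQEEENQENQ gives the pieces ENQ NQE E NQE E ENQ ENQ NQE E ENQ ENQ ENQ NQE E ENQ NQE E, which concatenate to the answer.

ENQNQEENQEEENQENQNQEEENQENQENQNQEEENQNQEE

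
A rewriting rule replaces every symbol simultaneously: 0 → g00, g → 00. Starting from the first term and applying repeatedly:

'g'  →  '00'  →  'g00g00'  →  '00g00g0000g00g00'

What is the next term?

g00g0000g00g0000g00g00g00g0000g00g0000g00g00

Applying the rule to each of the 16 symbols of 00g00g0000g00g00 gives the pieces g00 g00 00 g00 g00 00 g00 g00 g00 g00 00 g00 g00 00 g00 g00, which concatenate to the answer.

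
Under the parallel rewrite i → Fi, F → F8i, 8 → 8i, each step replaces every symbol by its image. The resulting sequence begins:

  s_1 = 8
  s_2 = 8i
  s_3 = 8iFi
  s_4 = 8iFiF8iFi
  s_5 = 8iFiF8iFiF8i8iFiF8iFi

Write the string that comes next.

8iFiF8iFiF8i8iFiF8iFiF8i8iFi8iFiF8iFiF8i8iFiF8iFi

Applying the rule to each of the 21 symbols of 8iFiF8iFiF8i8iFiF8iFi gives the pieces 8i Fi F8i Fi F8i 8i Fi F8i Fi F8i 8i Fi 8i Fi F8i Fi F8i 8i Fi F8i Fi, which concatenate to the answer.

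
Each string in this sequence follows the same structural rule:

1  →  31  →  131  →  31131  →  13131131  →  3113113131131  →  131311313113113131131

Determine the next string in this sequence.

Each term (from the third on) is the two preceding terms concatenated in order: term 3 = 1·31 = 131.
Continuing: 3113113131131 · 131311313113113131131 gives term 8.

3113113131131131311313113113131131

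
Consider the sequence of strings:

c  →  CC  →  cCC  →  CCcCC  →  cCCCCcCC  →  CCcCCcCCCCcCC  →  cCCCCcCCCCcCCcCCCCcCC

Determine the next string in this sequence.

CCcCCcCCCCcCCcCCCCcCCCCcCCcCCCCcCC

This is a Fibonacci-style word recurrence s(k) = s(k−2)·s(k−1): e.g. c·CC = cCC.
Continuing: CCcCCcCCCCcCC · cCCCCcCCCCcCCcCCCCcCC gives term 8.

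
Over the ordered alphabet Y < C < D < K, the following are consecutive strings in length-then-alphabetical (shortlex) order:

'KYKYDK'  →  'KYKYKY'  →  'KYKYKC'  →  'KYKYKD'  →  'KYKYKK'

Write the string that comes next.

KYKCYY

Find the rightmost character of KYKYKK below K, bump it to the next letter, and reset everything to its right to Y.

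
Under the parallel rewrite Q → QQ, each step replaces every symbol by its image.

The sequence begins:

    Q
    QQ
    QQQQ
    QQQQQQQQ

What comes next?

QQQQQQQQQQQQQQQQ

Expanding QQQQQQQQ: Q→QQ, Q→QQ, Q→QQ, Q→QQ, Q→QQ, Q→QQ, Q→QQ, Q→QQ. Concatenated: QQ QQ QQ QQ QQ QQ QQ QQ.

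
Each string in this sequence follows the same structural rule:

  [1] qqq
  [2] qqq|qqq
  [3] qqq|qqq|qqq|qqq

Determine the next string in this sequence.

s(k+1) = s(k)·|·s(k) — each term doubles the last with '|' between the halves.
Doubling qqq|qqq|qqq|qqq with '|' between the halves:

qqq|qqq|qqq|qqq|qqq|qqq|qqq|qqq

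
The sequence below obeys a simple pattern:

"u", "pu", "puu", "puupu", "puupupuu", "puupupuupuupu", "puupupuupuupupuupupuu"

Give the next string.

Each term (from the third on) is the previous term followed by the one before it: term 3 = pu·u = puu.
The next term joins puupupuupuupupuupupuu and puupupuupuupu.

puupupuupuupupuupupuupuupupuupuupu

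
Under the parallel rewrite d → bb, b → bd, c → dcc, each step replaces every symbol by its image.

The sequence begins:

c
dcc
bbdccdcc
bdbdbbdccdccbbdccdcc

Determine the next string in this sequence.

Replace each of the 20 characters of bdbdbbdccdccbbdccdcc in place — bd bb bd bb bd bd bb dcc dcc bb dcc dcc bd bd bb dcc dcc bb dcc dcc — and concatenate.

bdbbbdbbbdbdbbdccdccbbdccdccbdbdbbdccdccbbdccdcc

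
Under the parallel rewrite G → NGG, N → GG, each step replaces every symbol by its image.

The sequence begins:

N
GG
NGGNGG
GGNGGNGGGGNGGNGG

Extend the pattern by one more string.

Replace each of the 16 characters of GGNGGNGGGGNGGNGG in place — NGG NGG GG NGG NGG GG NGG NGG NGG NGG GG NGG NGG GG NGG NGG — and concatenate.

NGGNGGGGNGGNGGGGNGGNGGNGGNGGGGNGGNGGGGNGGNGG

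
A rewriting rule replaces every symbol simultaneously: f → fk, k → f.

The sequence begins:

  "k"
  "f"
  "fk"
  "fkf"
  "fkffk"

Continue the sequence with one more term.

Rewriting each symbol of fkffk: f→fk, k→f, f→fk, f→fk, k→f, which concatenates to fk f fk fk f.

fkffkfkf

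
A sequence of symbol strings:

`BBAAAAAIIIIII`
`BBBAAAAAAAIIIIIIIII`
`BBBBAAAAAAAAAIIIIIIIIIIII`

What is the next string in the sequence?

The n-th term is n B's then 2n+1 A's then 3n I's, where the shown terms are n = 2, 3, 4.
Setting n = 5 gives 5, 11, 15 characters in each block.

BBBBBAAAAAAAAAAAIIIIIIIIIIIIIII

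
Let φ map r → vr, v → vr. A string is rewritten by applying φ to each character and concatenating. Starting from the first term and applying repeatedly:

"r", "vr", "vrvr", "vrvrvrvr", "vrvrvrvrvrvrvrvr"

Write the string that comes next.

Replace each of the 16 characters of vrvrvrvrvrvrvrvr in place — vr vr vr vr vr vr vr vr vr vr vr vr vr vr vr vr — and concatenate.

vrvrvrvrvrvrvrvrvrvrvrvrvrvrvrvr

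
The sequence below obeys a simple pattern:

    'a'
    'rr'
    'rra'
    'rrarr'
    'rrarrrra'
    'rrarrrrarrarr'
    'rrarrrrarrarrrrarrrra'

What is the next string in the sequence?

rrarrrrarrarrrrarrrrarrarrrrarrarr

Each term (from the third on) is the previous term followed by the one before it: term 3 = rr·a = rra.
The next term joins rrarrrrarrarrrrarrrra and rrarrrrarrarr.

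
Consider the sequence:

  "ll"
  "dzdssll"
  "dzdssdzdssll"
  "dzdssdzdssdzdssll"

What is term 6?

dzdssdzdssdzdssdzdssdzdssll

Each term is the previous one with dzdss prepended.
From dzdssdzdssdzdssll, 2 further steps: dzdssdzdssdzdssll → dzdssdzdssdzdssdzdssll → (answer).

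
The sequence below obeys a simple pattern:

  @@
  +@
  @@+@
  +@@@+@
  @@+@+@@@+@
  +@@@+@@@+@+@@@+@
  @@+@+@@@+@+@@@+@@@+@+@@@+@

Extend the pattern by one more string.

This is a Fibonacci-style word recurrence s(k) = s(k−2)·s(k−1): e.g. @@·+@ = @@+@.
Continuing: +@@@+@@@+@+@@@+@ · @@+@+@@@+@+@@@+@@@+@+@@@+@ gives term 8.

+@@@+@@@+@+@@@+@@@+@+@@@+@+@@@+@@@+@+@@@+@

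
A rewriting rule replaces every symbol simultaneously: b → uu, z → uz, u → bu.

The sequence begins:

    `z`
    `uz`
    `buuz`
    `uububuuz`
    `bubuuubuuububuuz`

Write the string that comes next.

Replace each of the 16 characters of bubuuubuuububuuz in place — uu bu uu bu bu bu uu bu bu bu uu bu uu bu bu uz — and concatenate.

uubuuubububuuubububuuubuuububuuz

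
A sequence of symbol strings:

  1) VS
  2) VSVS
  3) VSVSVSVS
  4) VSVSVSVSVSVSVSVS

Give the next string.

Each string is two copies of the previous one concatenated.
Doubling VSVSVSVSVSVSVSVS:

VSVSVSVSVSVSVSVSVSVSVSVSVSVSVSVS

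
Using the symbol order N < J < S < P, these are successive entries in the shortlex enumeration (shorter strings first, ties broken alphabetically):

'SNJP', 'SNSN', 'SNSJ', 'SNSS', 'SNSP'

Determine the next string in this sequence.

Treat SNSP as a base-4 numeral over the given alphabet and add one, carrying through any trailing P's.

SNPN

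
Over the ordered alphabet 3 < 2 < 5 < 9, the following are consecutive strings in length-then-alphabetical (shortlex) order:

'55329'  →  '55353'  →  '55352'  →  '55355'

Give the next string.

The successor of 55355 increments the rightmost position that isn't already 9 and resets every position after it to 3.

55359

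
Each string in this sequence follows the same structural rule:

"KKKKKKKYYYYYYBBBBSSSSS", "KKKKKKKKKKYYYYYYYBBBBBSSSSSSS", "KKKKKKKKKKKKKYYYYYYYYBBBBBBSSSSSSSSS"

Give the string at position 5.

KKKKKKKKKKKKKKKKKKKYYYYYYYYYYBBBBBBBBSSSSSSSSSSSSS

Reading off run lengths: K runs 7, 10, 13; Y runs 6, 7, 8; B runs 4, 5, 6; S runs 5, 7, 9 — each is linear in n, where the shown terms are n = 3, 4, 5.
For term 5, n = 7, so the run lengths are 19, 10, 8, 13.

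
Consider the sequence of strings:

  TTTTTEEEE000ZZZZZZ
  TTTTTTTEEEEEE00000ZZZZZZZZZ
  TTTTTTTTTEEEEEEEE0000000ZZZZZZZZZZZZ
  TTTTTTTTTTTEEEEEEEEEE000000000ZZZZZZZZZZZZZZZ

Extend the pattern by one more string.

TTTTTTTTTTTTTEEEEEEEEEEEE00000000000ZZZZZZZZZZZZZZZZZZ

Each string has the form T^{2n+1} E^{2n} 0^{2n-1} Z^{3n}, where the shown terms are n = 2, 3, 4, 5.
Setting n = 6 gives 13, 12, 11, 18 characters in each block.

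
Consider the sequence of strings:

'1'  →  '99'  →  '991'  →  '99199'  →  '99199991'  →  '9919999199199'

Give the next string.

This is a Fibonacci-style word recurrence s(k) = s(k−1)·s(k−2): e.g. 99·1 = 991.
The next term joins 9919999199199 and 99199991.

991999919919999199991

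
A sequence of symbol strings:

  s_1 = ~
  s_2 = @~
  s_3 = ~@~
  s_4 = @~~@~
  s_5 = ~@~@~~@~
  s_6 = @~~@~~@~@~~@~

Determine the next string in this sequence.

~@~@~~@~@~~@~~@~@~~@~

This is a Fibonacci-style word recurrence s(k) = s(k−2)·s(k−1): e.g. ~·@~ = ~@~.
The next term joins ~@~@~~@~ and @~~@~~@~@~~@~.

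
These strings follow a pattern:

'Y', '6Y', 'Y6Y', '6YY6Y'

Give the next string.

This is a Fibonacci-style word recurrence s(k) = s(k−2)·s(k−1): e.g. Y·6Y = Y6Y.
The next term joins Y6Y and 6YY6Y.

Y6Y6YY6Y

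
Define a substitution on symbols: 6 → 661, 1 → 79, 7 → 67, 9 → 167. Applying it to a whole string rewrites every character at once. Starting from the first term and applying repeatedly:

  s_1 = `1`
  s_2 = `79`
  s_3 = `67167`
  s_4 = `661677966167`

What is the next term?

6616617966167671676616617966167

Apply φ to 661677966167 symbol by symbol: 6→661, 6→661, 1→79, 6→661, 7→67, 7→67, 9→167, 6→661, 6→661, 1→79, 6→661, 7→67; joined: 661 661 79 661 67 67 167 661 661 79 661 67.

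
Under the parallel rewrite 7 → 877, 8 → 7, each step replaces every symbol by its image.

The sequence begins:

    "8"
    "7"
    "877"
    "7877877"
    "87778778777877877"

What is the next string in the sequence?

φ(87778778777877877) expands symbol-by-symbol to 7 877 877 877 7 877 877 7 877 877 877 7 877 877 7 877 877; joining the 17 pieces gives the next term.

78778778777877877787787787778778777877877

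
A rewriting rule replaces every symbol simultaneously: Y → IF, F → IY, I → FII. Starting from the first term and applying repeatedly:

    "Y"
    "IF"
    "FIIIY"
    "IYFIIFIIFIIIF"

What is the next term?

Applying the rule to each of the 13 symbols of IYFIIFIIFIIIF gives the pieces FII IF IY FII FII IY FII FII IY FII FII FII IY, which concatenate to the answer.

FIIIFIYFIIFIIIYFIIFIIIYFIIFIIFIIIY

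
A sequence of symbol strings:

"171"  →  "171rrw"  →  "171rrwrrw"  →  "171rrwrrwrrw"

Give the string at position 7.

The strings grow by a fixed suffix rrw each time.
From 171rrwrrwrrw, 3 further steps: 171rrwrrwrrw → 171rrwrrwrrwrrw → 171rrwrrwrrwrrwrrw → (answer).

171rrwrrwrrwrrwrrwrrw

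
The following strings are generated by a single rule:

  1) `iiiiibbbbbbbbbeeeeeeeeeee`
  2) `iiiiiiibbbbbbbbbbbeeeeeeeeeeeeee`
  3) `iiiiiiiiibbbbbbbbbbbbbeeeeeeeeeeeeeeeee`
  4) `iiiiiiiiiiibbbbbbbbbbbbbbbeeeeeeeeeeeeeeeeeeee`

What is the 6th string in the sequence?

Each string has the form i^{2n-1} b^{2n+3} e^{3n+2}, where the shown terms are n = 3, 4, 5, 6.
At n = 8 the blocks have lengths 15, 19, 26.

iiiiiiiiiiiiiiibbbbbbbbbbbbbbbbbbbeeeeeeeeeeeeeeeeeeeeeeeeee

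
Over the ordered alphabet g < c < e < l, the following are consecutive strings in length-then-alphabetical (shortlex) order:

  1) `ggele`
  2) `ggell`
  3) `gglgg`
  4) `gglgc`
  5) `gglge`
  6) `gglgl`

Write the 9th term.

gglce

Advancing 3 positions from gglgl through gglgl → gglcg → gglcc reaches term 9.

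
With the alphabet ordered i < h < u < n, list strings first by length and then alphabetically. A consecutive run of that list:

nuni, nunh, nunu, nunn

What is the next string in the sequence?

nnii

Find the rightmost character of nunn below n, bump it to the next letter, and reset everything to its right to i.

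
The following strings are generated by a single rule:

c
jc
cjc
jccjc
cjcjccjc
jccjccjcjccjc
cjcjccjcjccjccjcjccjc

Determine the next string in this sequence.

jccjccjcjccjccjcjccjcjccjccjcjccjc

From term 3 onward, concatenate the second-to-last term with the last: c·jc = cjc, jc·cjc = jccjc, …
So term 8 is jccjccjcjccjc·cjcjccjcjccjccjcjccjc.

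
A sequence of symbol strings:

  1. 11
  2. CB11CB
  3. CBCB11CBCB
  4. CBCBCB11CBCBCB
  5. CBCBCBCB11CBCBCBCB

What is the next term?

Every step adds CB to the front and CB to the end of the previous string.
So the next term is CB·CBCBCBCB11CBCBCBCB·CB.

CBCBCBCBCB11CBCBCBCBCB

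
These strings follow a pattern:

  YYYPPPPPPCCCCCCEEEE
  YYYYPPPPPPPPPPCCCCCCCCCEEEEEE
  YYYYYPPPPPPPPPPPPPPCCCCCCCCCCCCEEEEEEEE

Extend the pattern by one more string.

Reading off run lengths: Y runs 3, 4, 5; P runs 6, 10, 14; C runs 6, 9, 12; E runs 4, 6, 8 — each is linear in n (n = 1, 2, …).
At n = 4 the blocks have lengths 6, 18, 15, 10.

YYYYYYPPPPPPPPPPPPPPPPPPCCCCCCCCCCCCCCCEEEEEEEEEE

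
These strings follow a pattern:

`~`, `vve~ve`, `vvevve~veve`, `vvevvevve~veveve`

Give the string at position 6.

vvevvevvevvevve~veveveveve

s(k+1) = vve·s(k)·ve, so each term gains vve as a prefix and ve as a suffix.
From vvevvevve~veveve, 2 further steps: vvevvevve~veveve → vvevvevvevve~veveveve → (answer).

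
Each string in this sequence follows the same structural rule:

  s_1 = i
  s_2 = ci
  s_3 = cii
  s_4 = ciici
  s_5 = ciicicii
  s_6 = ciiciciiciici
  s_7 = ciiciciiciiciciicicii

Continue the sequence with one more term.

This is a Fibonacci-style word recurrence s(k) = s(k−1)·s(k−2): e.g. ci·i = cii.
The next term joins ciiciciiciiciciicicii and ciiciciiciici.

ciiciciiciiciciiciciiciiciciiciici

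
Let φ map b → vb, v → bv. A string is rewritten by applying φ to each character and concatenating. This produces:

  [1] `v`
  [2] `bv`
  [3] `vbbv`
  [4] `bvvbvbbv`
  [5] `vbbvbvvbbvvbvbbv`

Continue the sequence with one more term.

Rewriting the 16 symbols of vbbvbvvbbvvbvbbv one by one yields bv vb vb bv vb bv bv vb vb bv bv vb bv vb vb bv; concatenated:

bvvbvbbvvbbvbvvbvbbvbvvbbvvbvbbv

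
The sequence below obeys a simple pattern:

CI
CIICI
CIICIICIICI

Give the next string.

s(k+1) = s(k)·I·s(k) — each term doubles the last with 'I' between the halves.
So the next term is two copies of CIICIICIICI with 'I' between the halves.

CIICIICIICIICIICIICIICI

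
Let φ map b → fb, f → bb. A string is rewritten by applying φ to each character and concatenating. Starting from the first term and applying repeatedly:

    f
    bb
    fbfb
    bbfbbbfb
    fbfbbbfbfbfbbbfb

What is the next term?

bbfbbbfbfbfbbbfbbbfbbbfbfbfbbbfb

φ(fbfbbbfbfbfbbbfb) expands symbol-by-symbol to bb fb bb fb fb fb bb fb bb fb bb fb fb fb bb fb; joining the 16 pieces gives the next term.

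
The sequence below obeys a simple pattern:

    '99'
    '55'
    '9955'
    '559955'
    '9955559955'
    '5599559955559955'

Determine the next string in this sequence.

99555599555599559955559955

This is a Fibonacci-style word recurrence s(k) = s(k−2)·s(k−1): e.g. 99·55 = 9955.
So term 7 is 9955559955·5599559955559955.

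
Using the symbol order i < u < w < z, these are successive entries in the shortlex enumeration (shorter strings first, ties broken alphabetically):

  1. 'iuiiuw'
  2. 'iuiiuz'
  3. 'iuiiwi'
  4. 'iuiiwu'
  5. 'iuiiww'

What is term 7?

iuiizi

Stepping forward 2 times from iuiiww: iuiiww → iuiiwz, then the target.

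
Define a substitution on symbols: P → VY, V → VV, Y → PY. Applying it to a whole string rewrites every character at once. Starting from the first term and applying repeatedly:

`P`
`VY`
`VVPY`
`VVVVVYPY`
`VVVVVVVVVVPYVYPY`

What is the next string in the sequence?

VVVVVVVVVVVVVVVVVVVVVYPYVVPYVYPY

Applying the rule to each of the 16 symbols of VVVVVVVVVVPYVYPY gives the pieces VV VV VV VV VV VV VV VV VV VV VY PY VV PY VY PY, which concatenate to the answer.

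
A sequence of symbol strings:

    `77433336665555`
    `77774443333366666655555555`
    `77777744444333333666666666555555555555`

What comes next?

77777777444444433333336666666666665555555555555555

Each string has the form 7^{2n} 4^{2n-1} 3^{n+3} 6^{3n} 5^{4n} (n = 1, 2, …).
At n = 4 the blocks have lengths 8, 7, 7, 12, 16.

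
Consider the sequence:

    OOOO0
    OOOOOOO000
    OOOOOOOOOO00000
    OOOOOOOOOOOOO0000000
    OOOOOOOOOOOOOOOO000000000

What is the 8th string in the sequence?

The n-th term is 3n+1 O's then 2n-1 0's (n = 1, 2, …).
Setting n = 8 gives 25, 15 characters in each block.

OOOOOOOOOOOOOOOOOOOOOOOOO000000000000000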